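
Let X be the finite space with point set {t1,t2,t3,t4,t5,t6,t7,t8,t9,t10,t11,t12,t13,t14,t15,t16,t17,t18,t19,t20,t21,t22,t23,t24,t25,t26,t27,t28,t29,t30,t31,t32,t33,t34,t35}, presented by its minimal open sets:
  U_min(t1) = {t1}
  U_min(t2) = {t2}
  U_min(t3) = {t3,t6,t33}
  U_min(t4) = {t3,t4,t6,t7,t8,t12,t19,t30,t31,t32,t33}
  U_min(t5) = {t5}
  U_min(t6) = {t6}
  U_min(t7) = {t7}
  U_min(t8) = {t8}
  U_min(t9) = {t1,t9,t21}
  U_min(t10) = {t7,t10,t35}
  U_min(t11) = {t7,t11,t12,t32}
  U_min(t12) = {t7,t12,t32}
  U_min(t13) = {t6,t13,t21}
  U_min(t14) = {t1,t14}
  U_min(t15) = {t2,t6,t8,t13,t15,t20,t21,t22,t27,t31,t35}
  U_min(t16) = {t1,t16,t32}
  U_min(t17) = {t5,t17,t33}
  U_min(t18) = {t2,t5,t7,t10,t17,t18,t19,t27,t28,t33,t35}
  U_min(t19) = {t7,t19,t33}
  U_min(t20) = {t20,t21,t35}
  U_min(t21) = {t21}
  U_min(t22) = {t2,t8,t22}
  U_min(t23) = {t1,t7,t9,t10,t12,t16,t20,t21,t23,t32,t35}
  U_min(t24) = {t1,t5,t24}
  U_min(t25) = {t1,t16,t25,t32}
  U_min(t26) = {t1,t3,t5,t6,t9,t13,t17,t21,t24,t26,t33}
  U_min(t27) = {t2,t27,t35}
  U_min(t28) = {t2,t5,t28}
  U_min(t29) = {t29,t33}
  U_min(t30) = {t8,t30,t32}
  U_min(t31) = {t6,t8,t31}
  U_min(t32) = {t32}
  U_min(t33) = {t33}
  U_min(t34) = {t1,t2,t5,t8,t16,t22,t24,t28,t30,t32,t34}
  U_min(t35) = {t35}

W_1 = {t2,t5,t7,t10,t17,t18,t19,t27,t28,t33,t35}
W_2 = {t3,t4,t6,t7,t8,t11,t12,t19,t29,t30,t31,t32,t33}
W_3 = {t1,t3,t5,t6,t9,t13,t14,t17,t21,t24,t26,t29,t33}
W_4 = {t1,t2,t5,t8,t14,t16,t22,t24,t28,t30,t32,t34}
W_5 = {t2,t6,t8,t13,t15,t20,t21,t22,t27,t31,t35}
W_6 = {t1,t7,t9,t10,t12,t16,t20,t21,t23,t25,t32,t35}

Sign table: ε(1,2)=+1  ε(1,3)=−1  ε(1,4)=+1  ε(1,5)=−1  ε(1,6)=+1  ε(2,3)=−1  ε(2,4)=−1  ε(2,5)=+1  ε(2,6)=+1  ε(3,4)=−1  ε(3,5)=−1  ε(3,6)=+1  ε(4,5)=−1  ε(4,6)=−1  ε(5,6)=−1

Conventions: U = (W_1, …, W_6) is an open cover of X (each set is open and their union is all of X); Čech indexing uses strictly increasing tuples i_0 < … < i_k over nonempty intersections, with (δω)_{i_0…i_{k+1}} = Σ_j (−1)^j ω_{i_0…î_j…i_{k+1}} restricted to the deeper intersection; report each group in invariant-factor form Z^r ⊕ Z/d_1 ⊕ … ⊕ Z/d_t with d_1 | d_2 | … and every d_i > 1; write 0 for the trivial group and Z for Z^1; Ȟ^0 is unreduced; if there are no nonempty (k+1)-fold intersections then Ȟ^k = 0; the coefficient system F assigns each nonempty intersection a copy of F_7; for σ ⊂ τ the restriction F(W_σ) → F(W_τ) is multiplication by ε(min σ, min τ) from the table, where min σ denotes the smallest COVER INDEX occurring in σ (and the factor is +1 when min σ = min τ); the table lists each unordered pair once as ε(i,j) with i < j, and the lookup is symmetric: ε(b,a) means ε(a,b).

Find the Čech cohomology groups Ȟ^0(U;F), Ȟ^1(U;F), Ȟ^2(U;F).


Ȟ^0 = 0, Ȟ^1 = 0 and Ȟ^2 = Z/7

intersection data:
  W12={t7,t19,t33} W13={t5,t17,t33} W14={t2,t5,t28} W15={t2,t27,t35} W16={t7,t10,t35} W23={t3,t6,t29,t33} W24={t8,t30,t32} W25={t6,t8,t31} W26={t7,t12,t32} W34={t1,t5,t14,t24} W35={t6,t13,t21} W36={t1,t9,t21} W45={t2,t8,t22} W46={t1,t16,t32} W56={t20,t21,t35}
  W123={t33} W126={t7} W134={t5} W145={t2} W156={t35} W235={t6} W245={t8} W246={t32} W346={t1} W356={t21}
C dims 6,15,10; δ0: rk_F7 6; δ1: rk_F7 9
Ȟ^0 = (6 − 6) − 0 = 0, so Ȟ^0 ≅ 0
Ȟ^1 = (15 − 9) − 6 = 0, so Ȟ^1 ≅ 0
Ȟ^2 = (10 − 0) − 9 = 1, so Ȟ^2 ≅ Z/7


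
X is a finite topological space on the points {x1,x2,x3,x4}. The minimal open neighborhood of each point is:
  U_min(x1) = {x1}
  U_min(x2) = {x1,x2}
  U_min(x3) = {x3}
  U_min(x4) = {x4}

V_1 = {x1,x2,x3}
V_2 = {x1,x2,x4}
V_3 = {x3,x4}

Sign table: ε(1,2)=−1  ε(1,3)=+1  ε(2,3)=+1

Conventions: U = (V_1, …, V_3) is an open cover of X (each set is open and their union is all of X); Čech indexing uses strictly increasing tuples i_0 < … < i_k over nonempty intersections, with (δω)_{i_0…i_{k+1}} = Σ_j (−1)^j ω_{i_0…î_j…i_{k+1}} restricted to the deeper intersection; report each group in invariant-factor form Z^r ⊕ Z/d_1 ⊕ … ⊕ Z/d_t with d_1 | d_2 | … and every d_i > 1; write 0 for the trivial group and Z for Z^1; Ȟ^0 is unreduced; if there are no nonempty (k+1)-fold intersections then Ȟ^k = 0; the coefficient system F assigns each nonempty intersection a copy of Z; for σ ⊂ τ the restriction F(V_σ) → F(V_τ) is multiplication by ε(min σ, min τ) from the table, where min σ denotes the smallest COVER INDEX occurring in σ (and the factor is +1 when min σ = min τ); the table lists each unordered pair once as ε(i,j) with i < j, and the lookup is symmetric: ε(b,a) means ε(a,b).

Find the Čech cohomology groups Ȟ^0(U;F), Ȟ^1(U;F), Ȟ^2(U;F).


nerve simplices:
  V12={x1,x2} V13={x3} V23={x4}
C dims 3,3; δ0: rk 3, SNF 1^2·2
degree 0: 3−3−0 = 0 → Ȟ^0 ≅ 0
degree 1: 3−0−3 = 0 plus torsion [2] → Ȟ^1 ≅ Z/2
degree 2: 0−0−0 = 0 → Ȟ^2 ≅ 0

Ȟ^0(U;F) ≅ 0, Ȟ^1(U;F) ≅ Z/2, Ȟ^2(U;F) ≅ 0


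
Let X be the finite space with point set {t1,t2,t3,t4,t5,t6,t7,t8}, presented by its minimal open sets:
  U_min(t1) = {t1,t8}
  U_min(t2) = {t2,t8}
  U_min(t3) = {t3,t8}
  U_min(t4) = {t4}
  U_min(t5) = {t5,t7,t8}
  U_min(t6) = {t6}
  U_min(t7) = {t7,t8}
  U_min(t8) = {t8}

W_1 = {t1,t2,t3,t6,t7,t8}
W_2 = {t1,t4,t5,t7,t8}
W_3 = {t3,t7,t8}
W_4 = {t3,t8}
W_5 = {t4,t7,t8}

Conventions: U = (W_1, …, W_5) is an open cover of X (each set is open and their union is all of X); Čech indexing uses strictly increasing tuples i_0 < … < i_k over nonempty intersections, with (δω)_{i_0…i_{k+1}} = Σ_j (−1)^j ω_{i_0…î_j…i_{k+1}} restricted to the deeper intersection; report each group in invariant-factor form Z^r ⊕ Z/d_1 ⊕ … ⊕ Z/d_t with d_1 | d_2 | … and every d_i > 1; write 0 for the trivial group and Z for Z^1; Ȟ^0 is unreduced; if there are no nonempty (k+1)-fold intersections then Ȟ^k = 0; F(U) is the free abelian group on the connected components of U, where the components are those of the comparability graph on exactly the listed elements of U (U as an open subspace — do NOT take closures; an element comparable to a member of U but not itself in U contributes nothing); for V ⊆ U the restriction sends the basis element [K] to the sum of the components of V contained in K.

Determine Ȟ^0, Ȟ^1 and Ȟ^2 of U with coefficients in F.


nerve simplices:
  W12={t1,t7,t8} W13={t3,t7,t8} W14={t3,t8} W15={t7,t8} W23={t7,t8} W24={t8} W25={t4,t7,t8} W34={t3,t8} W35={t7,t8} W45={t8}
  W123={t7,t8} W124={t8} W125={t7,t8} W134={t3,t8} W135={t7,t8} W145={t8} W234={t8} W235={t7,t8} W245={t8} W345={t8}
  W1234={t8} W1235={t7,t8} W1245={t8} W1345={t8} W2345={t8}
  W12345={t8}
components per intersection:
  W1: {t1,t2,t3,t7,t8} {t6}
  W2: {t1,t5,t7,t8} {t4}
  W3: {t3,t7,t8}
  W4: {t3,t8}
  W5: {t4} {t7,t8}
  W12: {t1,t7,t8}
  W13: {t3,t7,t8}
  W14: {t3,t8}
  W15: {t7,t8}
  W23: {t7,t8}
  W24: {t8}
  W25: {t4} {t7,t8}
  W34: {t3,t8}
  W35: {t7,t8}
  W45: {t8}
  W123: {t7,t8}
  W124: {t8}
  W125: {t7,t8}
  W134: {t3,t8}
  W135: {t7,t8}
  W145: {t8}
  W234: {t8}
  W235: {t7,t8}
  W245: {t8}
  W345: {t8}
  W1234: {t8}
  W1235: {t7,t8}
  W1245: {t8}
  W1345: {t8}
  W2345: {t8}
  W12345: {t8}
C dims 8,11,10,5; δ0: rk 5, SNF 1^5; δ1: rk 6, SNF 1^6; δ2: rk 4, SNF 1^4
degree 0: 8−5−0 = 3 → Ȟ^0 ≅ Z^3
degree 1: 11−6−5 = 0 → Ȟ^1 ≅ 0
degree 2: 10−4−6 = 0 → Ȟ^2 ≅ 0

Ȟ^0 ≅ Z^3, Ȟ^1 ≅ 0 and Ȟ^2 ≅ 0


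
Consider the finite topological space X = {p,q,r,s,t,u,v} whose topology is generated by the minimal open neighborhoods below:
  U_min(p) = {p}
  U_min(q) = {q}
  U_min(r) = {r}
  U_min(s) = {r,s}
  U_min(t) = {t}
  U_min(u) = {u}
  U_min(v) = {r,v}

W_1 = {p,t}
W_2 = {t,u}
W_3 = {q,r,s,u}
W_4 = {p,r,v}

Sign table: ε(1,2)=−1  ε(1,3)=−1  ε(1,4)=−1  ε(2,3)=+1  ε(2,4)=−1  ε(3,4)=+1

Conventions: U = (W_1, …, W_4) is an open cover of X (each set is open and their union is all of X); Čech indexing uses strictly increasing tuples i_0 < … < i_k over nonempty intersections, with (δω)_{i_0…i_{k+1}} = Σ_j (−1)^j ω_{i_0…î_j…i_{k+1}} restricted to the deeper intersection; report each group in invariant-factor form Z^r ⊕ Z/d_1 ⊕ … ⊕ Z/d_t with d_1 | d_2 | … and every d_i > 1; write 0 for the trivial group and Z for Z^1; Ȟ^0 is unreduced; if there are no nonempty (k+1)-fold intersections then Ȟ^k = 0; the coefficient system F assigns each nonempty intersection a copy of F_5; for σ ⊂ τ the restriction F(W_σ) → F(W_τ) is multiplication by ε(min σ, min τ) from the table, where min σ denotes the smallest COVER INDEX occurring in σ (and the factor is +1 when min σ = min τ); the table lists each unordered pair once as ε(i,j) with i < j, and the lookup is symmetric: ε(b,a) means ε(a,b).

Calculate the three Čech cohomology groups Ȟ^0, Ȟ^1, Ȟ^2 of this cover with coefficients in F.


Ȟ^0(U;F) ≅ Z/5; Ȟ^1(U;F) ≅ Z/5; Ȟ^2(U;F) ≅ 0

nonempty intersections:
  W12={t} W14={p} W23={u} W34={r}
C dims 4,4; δ0: rk_F5 3
Ȟ^0: (4−3)−0=1 ⇒ Z/5
Ȟ^1: (4−0)−3=1 ⇒ Z/5
Ȟ^2: (0−0)−0=0 ⇒ 0


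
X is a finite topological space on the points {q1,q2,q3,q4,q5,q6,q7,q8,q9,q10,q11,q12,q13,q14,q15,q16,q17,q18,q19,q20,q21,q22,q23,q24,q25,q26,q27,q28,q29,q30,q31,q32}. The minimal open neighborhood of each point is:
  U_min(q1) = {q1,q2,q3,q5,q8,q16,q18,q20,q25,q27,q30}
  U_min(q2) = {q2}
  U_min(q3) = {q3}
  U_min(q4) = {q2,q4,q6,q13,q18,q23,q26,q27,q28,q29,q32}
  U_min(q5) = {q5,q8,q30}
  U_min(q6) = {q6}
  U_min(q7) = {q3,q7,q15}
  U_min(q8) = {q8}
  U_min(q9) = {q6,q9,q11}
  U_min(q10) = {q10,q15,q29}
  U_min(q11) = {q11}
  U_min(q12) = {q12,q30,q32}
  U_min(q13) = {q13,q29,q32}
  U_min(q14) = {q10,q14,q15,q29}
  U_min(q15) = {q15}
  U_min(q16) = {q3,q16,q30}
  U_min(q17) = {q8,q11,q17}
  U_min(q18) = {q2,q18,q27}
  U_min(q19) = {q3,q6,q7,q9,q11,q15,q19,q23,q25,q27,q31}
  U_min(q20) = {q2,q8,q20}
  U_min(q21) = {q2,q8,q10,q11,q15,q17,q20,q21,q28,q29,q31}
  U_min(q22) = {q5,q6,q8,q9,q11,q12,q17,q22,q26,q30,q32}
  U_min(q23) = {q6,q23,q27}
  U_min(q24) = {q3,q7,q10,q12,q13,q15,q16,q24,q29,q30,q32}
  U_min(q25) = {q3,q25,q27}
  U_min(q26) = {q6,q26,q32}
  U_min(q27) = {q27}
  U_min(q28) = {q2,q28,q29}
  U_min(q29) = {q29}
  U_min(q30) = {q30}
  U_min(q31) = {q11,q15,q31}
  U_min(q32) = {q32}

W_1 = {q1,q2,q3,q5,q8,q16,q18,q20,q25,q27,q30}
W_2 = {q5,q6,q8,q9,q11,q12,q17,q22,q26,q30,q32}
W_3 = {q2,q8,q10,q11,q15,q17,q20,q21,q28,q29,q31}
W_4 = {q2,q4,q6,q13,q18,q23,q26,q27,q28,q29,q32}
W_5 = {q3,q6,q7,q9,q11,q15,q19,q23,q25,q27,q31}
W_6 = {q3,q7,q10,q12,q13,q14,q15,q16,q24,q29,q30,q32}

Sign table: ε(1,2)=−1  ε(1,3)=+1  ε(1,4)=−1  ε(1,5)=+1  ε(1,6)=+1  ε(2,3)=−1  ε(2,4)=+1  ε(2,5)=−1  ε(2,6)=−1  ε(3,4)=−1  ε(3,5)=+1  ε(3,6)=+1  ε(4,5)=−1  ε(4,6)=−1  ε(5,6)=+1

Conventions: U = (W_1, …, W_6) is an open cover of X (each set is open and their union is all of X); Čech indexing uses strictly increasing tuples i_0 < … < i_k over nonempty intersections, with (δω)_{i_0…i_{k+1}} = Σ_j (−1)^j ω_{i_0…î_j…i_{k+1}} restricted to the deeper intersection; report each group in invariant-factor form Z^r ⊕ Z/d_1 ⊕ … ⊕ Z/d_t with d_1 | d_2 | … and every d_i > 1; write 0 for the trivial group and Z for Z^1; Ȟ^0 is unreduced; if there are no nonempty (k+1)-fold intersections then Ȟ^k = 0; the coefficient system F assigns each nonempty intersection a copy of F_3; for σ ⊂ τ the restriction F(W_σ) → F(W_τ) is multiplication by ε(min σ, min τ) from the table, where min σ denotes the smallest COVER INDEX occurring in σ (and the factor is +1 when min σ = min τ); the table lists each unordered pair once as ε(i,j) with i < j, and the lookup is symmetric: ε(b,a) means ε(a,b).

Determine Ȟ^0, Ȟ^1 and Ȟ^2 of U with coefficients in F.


nerve simplices:
  W12={q5,q8,q30} W13={q2,q8,q20} W14={q2,q18,q27} W15={q3,q25,q27} W16={q3,q16,q30} W23={q8,q11,q17} W24={q6,q26,q32} W25={q6,q9,q11} W26={q12,q30,q32} W34={q2,q28,q29} W35={q11,q15,q31} W36={q10,q15,q29} W45={q6,q23,q27} W46={q13,q29,q32} W56={q3,q7,q15}
  W123={q8} W126={q30} W134={q2} W145={q27} W156={q3} W235={q11} W245={q6} W246={q32} W346={q29} W356={q15}
C dims 6,15,10; δ0: rk_F3 5; δ1: rk_F3 10
degree 0: 6−5−0 = 1 → Ȟ^0 ≅ Z/3
degree 1: 15−10−5 = 0 → Ȟ^1 ≅ 0
degree 2: 10−0−10 = 0 → Ȟ^2 ≅ 0

Ȟ^0 ≅ Z/3; Ȟ^1 ≅ 0; Ȟ^2 ≅ 0


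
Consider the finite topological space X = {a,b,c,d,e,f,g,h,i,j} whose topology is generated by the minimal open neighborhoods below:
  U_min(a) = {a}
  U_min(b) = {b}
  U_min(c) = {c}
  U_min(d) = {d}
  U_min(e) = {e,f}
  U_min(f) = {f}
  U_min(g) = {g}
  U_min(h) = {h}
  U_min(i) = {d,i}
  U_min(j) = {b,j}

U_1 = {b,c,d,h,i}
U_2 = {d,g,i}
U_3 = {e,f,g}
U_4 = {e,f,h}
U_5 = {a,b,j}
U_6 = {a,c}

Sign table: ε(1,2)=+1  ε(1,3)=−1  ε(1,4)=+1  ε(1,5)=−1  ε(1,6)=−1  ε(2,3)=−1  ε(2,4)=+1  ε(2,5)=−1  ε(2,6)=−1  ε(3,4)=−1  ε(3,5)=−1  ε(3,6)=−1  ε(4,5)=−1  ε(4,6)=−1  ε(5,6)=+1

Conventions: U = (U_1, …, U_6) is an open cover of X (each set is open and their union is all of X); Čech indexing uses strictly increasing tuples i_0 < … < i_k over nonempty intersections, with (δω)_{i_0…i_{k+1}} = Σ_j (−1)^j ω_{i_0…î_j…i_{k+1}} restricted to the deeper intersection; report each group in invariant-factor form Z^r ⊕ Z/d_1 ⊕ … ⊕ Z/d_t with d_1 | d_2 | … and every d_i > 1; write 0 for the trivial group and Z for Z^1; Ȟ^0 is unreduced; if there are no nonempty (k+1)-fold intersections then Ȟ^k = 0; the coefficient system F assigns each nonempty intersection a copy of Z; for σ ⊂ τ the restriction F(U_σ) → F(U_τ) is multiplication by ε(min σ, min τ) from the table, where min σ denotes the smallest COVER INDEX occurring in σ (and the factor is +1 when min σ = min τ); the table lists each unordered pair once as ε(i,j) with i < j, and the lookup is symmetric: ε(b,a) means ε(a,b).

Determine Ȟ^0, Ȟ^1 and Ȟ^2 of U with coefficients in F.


nonempty intersections:
  U12={d,i} U14={h} U15={b} U16={c} U23={g} U34={e,f} U56={a}
C dims 6,7; δ0: rk 5, SNF 1^5
Ȟ^0: (6−5)−0=1 ⇒ Z
Ȟ^1: (7−0)−5=2 ⇒ Z^2
Ȟ^2: (0−0)−0=0 ⇒ 0

Ȟ^0(U;F) ≅ Z, Ȟ^1(U;F) ≅ Z^2 and Ȟ^2(U;F) ≅ 0


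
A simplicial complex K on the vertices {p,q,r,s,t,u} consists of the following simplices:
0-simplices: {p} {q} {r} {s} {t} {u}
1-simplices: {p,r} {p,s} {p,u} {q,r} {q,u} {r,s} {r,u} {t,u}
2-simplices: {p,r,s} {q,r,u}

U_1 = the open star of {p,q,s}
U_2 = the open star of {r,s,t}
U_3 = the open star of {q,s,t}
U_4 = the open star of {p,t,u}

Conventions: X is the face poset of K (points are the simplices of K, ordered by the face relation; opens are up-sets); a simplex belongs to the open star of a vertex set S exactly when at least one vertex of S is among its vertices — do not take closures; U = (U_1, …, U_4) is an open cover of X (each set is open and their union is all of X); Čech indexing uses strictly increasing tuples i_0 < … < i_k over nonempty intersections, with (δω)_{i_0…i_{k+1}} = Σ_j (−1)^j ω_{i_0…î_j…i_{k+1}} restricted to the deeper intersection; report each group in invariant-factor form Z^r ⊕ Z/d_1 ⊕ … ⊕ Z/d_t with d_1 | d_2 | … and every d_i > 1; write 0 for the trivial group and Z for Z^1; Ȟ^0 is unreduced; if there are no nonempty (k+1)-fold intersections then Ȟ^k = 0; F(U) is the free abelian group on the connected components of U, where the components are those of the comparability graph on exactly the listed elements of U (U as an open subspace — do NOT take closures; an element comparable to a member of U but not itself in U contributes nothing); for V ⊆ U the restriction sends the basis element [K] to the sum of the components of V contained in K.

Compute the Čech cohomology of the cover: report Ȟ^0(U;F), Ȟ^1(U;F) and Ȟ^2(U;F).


intersection data:
  U1={{p},{q},{s},{p,r},{p,s},{p,u},{q,r},{q,u},{r,s},{p,r,s},{q,r,u}} U2={{r},{s},{t},{p,r},{p,s},{q,r},{r,s},{r,u},{t,u},{p,r,s},{q,r,u}} U3={{q},{s},{t},{p,s},{q,r},{q,u},{r,s},{t,u},{p,r,s},{q,r,u}} U4={{p},{t},{u},{p,r},{p,s},{p,u},{q,u},{r,u},{t,u},{p,r,s},{q,r,u}}
  U12={{s},{p,r},{p,s},{q,r},{r,s},{p,r,s},{q,r,u}} U13={{q},{s},{p,s},{q,r},{q,u},{r,s},{p,r,s},{q,r,u}} U14={{p},{p,r},{p,s},{p,u},{q,u},{p,r,s},{q,r,u}} U23={{s},{t},{p,s},{q,r},{r,s},{t,u},{p,r,s},{q,r,u}} U24={{t},{p,r},{p,s},{r,u},{t,u},{p,r,s},{q,r,u}} U34={{t},{p,s},{q,u},{t,u},{p,r,s},{q,r,u}}
  U123={{s},{p,s},{q,r},{r,s},{p,r,s},{q,r,u}} U124={{p,r},{p,s},{p,r,s},{q,r,u}} U134={{p,s},{q,u},{p,r,s},{q,r,u}} U234={{t},{p,s},{t,u},{p,r,s},{q,r,u}}
  U1234={{p,s},{p,r,s},{q,r,u}}
components per intersection:
  U1: {{p},{s},{p,r},{p,s},{p,u},{r,s},{p,r,s}} {{q},{q,r},{q,u},{q,r,u}}
  U2: {{r},{s},{p,r},{p,s},{q,r},{r,s},{r,u},{p,r,s},{q,r,u}} {{t},{t,u}}
  U3: {{q},{q,r},{q,u},{q,r,u}} {{s},{p,s},{r,s},{p,r,s}} {{t},{t,u}}
  U4: {{p},{t},{u},{p,r},{p,s},{p,u},{q,u},{r,u},{t,u},{p,r,s},{q,r,u}}
  U12: {{s},{p,r},{p,s},{r,s},{p,r,s}} {{q,r},{q,r,u}}
  U13: {{q},{q,r},{q,u},{q,r,u}} {{s},{p,s},{r,s},{p,r,s}}
  U14: {{p},{p,r},{p,s},{p,u},{p,r,s}} {{q,u},{q,r,u}}
  U23: {{s},{p,s},{r,s},{p,r,s}} {{t},{t,u}} {{q,r},{q,r,u}}
  U24: {{t},{t,u}} {{p,r},{p,s},{p,r,s}} {{r,u},{q,r,u}}
  U34: {{t},{t,u}} {{p,s},{p,r,s}} {{q,u},{q,r,u}}
  U123: {{s},{p,s},{r,s},{p,r,s}} {{q,r},{q,r,u}}
  U124: {{p,r},{p,s},{p,r,s}} {{q,r,u}}
  U134: {{p,s},{p,r,s}} {{q,u},{q,r,u}}
  U234: {{t},{t,u}} {{p,s},{p,r,s}} {{q,r,u}}
  U1234: {{p,s},{p,r,s}} {{q,r,u}}
C dims 8,15,9,2; δ0: rk 7, SNF 1^7; δ1: rk 7, SNF 1^7; δ2: rk 2, SNF 1^2
Ȟ^0 = (8 − 7) − 0 = 1, so Ȟ^0 ≅ Z
Ȟ^1 = (15 − 7) − 7 = 1, so Ȟ^1 ≅ Z
Ȟ^2 = (9 − 2) − 7 = 0, so Ȟ^2 ≅ 0

Ȟ^0 ≅ Z,  Ȟ^1 ≅ Z,  Ȟ^2 ≅ 0


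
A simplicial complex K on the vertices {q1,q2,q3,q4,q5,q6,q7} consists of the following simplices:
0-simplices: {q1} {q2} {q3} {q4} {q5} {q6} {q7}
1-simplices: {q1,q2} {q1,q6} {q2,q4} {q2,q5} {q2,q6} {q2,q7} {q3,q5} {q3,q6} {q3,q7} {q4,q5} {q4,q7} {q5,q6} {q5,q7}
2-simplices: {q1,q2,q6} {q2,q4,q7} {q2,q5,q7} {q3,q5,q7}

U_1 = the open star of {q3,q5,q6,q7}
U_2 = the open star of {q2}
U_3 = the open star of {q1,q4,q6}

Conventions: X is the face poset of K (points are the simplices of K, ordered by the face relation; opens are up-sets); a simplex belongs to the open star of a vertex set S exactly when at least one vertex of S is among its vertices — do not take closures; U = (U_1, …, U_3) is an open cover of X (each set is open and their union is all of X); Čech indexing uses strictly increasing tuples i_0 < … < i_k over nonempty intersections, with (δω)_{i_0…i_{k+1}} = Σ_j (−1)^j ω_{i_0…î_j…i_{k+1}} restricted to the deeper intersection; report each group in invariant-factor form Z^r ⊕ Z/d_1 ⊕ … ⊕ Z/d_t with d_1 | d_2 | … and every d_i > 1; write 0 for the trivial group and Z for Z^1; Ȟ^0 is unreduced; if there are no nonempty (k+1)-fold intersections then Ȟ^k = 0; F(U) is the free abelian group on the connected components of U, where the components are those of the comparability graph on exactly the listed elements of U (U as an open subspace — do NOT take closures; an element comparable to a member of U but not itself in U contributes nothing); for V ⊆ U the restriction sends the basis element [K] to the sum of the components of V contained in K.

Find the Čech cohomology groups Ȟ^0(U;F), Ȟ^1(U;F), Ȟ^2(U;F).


Ȟ^0 ≅ Z, Ȟ^1 ≅ Z^2 and Ȟ^2 ≅ 0

nonempty intersections:
  U1={{q3},{q5},{q6},{q7},{q1,q6},{q2,q5},{q2,q6},{q2,q7},{q3,q5},{q3,q6},{q3,q7},{q4,q5},{q4,q7},{q5,q6},{q5,q7},{q1,q2,q6},{q2,q4,q7},{q2,q5,q7},{q3,q5,q7}} U2={{q2},{q1,q2},{q2,q4},{q2,q5},{q2,q6},{q2,q7},{q1,q2,q6},{q2,q4,q7},{q2,q5,q7}} U3={{q1},{q4},{q6},{q1,q2},{q1,q6},{q2,q4},{q2,q6},{q3,q6},{q4,q5},{q4,q7},{q5,q6},{q1,q2,q6},{q2,q4,q7}}
  U12={{q2,q5},{q2,q6},{q2,q7},{q1,q2,q6},{q2,q4,q7},{q2,q5,q7}} U13={{q6},{q1,q6},{q2,q6},{q3,q6},{q4,q5},{q4,q7},{q5,q6},{q1,q2,q6},{q2,q4,q7}} U23={{q1,q2},{q2,q4},{q2,q6},{q1,q2,q6},{q2,q4,q7}}
  U123={{q2,q6},{q1,q2,q6},{q2,q4,q7}}
components per intersection:
  U1: {{q3},{q5},{q6},{q7},{q1,q6},{q2,q5},{q2,q6},{q2,q7},{q3,q5},{q3,q6},{q3,q7},{q4,q5},{q4,q7},{q5,q6},{q5,q7},{q1,q2,q6},{q2,q4,q7},{q2,q5,q7},{q3,q5,q7}}
  U2: {{q2},{q1,q2},{q2,q4},{q2,q5},{q2,q6},{q2,q7},{q1,q2,q6},{q2,q4,q7},{q2,q5,q7}}
  U3: {{q1},{q6},{q1,q2},{q1,q6},{q2,q6},{q3,q6},{q5,q6},{q1,q2,q6}} {{q4},{q2,q4},{q4,q5},{q4,q7},{q2,q4,q7}}
  U12: {{q2,q5},{q2,q7},{q2,q4,q7},{q2,q5,q7}} {{q2,q6},{q1,q2,q6}}
  U13: {{q6},{q1,q6},{q2,q6},{q3,q6},{q5,q6},{q1,q2,q6}} {{q4,q5}} {{q4,q7},{q2,q4,q7}}
  U23: {{q1,q2},{q2,q6},{q1,q2,q6}} {{q2,q4},{q2,q4,q7}}
  U123: {{q2,q6},{q1,q2,q6}} {{q2,q4,q7}}
C dims 4,7,2; δ0: rk 3, SNF 1^3; δ1: rk 2, SNF 1^2
Ȟ^0: (4−3)−0=1 ⇒ Z
Ȟ^1: (7−2)−3=2 ⇒ Z^2
Ȟ^2: (2−0)−2=0 ⇒ 0


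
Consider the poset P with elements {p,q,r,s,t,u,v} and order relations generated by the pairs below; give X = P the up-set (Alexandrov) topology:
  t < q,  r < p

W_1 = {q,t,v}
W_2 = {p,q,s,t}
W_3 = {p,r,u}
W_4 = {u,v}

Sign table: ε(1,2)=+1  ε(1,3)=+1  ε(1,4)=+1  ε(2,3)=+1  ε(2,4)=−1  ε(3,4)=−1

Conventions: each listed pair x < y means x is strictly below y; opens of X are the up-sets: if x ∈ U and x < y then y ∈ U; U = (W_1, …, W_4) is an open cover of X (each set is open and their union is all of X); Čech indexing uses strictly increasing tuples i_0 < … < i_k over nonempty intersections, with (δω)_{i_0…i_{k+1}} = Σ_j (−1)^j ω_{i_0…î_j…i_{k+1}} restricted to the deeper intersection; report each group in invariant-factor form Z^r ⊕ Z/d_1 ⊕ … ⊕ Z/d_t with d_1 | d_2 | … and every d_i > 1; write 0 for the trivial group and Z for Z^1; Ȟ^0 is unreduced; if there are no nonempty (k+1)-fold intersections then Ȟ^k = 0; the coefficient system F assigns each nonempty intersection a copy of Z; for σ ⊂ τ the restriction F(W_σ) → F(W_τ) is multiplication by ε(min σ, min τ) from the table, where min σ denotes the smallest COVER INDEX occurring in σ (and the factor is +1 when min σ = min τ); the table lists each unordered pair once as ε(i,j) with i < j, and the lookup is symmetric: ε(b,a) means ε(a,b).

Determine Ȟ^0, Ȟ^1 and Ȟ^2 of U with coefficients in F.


Ȟ^0 = 0,  Ȟ^1 = Z/2,  Ȟ^2 = 0

nonempty intersections:
  W12={q,t} W14={v} W23={p} W34={u}
C dims 4,4; δ0: rk 4, SNF 1^3·2
Ȟ^0: (4−4)−0=0 ⇒ 0
Ȟ^1: (4−0)−4=0 plus torsion [2] ⇒ Z/2
Ȟ^2: (0−0)−0=0 ⇒ 0


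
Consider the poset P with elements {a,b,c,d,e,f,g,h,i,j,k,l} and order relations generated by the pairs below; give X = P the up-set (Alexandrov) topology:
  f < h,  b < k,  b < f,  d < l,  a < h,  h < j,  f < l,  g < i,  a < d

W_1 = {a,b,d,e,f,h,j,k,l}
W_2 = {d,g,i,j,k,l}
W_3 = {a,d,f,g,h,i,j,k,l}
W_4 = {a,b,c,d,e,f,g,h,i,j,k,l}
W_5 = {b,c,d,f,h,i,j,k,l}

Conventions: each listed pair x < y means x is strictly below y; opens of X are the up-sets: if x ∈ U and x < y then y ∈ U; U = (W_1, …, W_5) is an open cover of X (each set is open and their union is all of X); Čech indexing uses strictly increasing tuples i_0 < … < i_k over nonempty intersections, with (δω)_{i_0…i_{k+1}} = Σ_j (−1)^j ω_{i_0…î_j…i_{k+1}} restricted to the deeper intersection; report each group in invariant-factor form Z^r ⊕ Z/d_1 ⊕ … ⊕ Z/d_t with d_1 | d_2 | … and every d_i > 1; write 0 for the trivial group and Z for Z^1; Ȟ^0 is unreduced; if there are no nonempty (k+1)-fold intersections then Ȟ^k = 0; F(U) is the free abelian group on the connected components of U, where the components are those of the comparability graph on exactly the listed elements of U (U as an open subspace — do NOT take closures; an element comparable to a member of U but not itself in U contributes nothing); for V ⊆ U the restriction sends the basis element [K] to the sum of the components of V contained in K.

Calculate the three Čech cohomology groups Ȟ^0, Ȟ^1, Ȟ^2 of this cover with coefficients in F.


nonempty overlaps:
  W12={d,j,k,l} W13={a,d,f,h,j,k,l} W14={a,b,d,e,f,h,j,k,l} W15={b,d,f,h,j,k,l} W23={d,g,i,j,k,l} W24={d,g,i,j,k,l} W25={d,i,j,k,l} W34={a,d,f,g,h,i,j,k,l} W35={d,f,h,i,j,k,l} W45={b,c,d,f,h,i,j,k,l}
  W123={d,j,k,l} W124={d,j,k,l} W125={d,j,k,l} W134={a,d,f,h,j,k,l} W135={d,f,h,j,k,l} W145={b,d,f,h,j,k,l} W234={d,g,i,j,k,l} W235={d,i,j,k,l} W245={d,i,j,k,l} W345={d,f,h,i,j,k,l}
  W1234={d,j,k,l} W1235={d,j,k,l} W1245={d,j,k,l} W1345={d,f,h,j,k,l} W2345={d,i,j,k,l}
  W12345={d,j,k,l}
components per intersection:
  W1: {a,b,d,f,h,j,k,l} {e}
  W2: {d,l} {g,i} {j} {k}
  W3: {a,d,f,h,j,l} {g,i} {k}
  W4: {a,b,d,f,h,j,k,l} {c} {e} {g,i}
  W5: {b,d,f,h,j,k,l} {c} {i}
  W12: {d,l} {j} {k}
  W13: {a,d,f,h,j,l} {k}
  W14: {a,b,d,f,h,j,k,l} {e}
  W15: {b,d,f,h,j,k,l}
  W23: {d,l} {g,i} {j} {k}
  W24: {d,l} {g,i} {j} {k}
  W25: {d,l} {i} {j} {k}
  W34: {a,d,f,h,j,l} {g,i} {k}
  W35: {d,f,h,j,l} {i} {k}
  W45: {b,d,f,h,j,k,l} {c} {i}
  W123: {d,l} {j} {k}
  W124: {d,l} {j} {k}
  W125: {d,l} {j} {k}
  W134: {a,d,f,h,j,l} {k}
  W135: {d,f,h,j,l} {k}
  W145: {b,d,f,h,j,k,l}
  W234: {d,l} {g,i} {j} {k}
  W235: {d,l} {i} {j} {k}
  W245: {d,l} {i} {j} {k}
  W345: {d,f,h,j,l} {i} {k}
  W1234: {d,l} {j} {k}
  W1235: {d,l} {j} {k}
  W1245: {d,l} {j} {k}
  W1345: {d,f,h,j,l} {k}
  W2345: {d,l} {i} {j} {k}
  W12345: {d,l} {j} {k}
C dims 16,29,29,15; δ0: rk 12, SNF 1^12; δ1: rk 17, SNF 1^17; δ2: rk 12, SNF 1^12
degree 0: 16−12−0 = 4 → Ȟ^0 ≅ Z^4
degree 1: 29−17−12 = 0 → Ȟ^1 ≅ 0
degree 2: 29−12−17 = 0 → Ȟ^2 ≅ 0

Ȟ^0 ≅ Z^4, Ȟ^1 ≅ 0 and Ȟ^2 ≅ 0


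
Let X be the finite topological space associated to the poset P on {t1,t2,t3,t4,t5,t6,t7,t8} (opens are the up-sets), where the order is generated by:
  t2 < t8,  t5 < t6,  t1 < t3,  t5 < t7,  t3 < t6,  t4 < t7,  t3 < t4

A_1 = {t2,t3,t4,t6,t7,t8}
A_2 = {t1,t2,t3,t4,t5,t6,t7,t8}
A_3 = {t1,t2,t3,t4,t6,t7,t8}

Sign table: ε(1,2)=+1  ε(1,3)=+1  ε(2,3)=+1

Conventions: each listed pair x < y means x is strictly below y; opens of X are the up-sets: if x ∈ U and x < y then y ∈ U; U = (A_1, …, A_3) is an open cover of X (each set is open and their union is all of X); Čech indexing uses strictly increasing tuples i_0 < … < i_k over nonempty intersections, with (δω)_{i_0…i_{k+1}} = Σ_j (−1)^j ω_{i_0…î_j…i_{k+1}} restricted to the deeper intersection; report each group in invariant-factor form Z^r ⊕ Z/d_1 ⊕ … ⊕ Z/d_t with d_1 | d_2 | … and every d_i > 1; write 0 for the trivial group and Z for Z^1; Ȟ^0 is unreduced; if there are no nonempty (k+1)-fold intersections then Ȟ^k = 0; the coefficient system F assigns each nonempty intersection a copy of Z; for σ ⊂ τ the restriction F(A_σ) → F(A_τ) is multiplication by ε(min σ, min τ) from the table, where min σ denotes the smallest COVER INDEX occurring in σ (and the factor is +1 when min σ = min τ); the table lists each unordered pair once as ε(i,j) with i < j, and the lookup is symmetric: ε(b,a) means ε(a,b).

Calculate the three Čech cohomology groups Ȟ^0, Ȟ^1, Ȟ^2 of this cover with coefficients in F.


Ȟ^0(U;F) ≅ Z,  Ȟ^1(U;F) ≅ 0,  Ȟ^2(U;F) ≅ 0

nerve of the cover:
  A12={t2,t3,t4,t6,t7,t8} A13={t2,t3,t4,t6,t7,t8} A23={t1,t2,t3,t4,t6,t7,t8}
  A123={t2,t3,t4,t6,t7,t8}
C dims 3,3,1; δ0: rk 2, SNF 1^2; δ1: rk 1, SNF 1^1
Ȟ^0 = (3 − 2) − 0 = 1, so Ȟ^0 ≅ Z
Ȟ^1 = (3 − 1) − 2 = 0, so Ȟ^1 ≅ 0
Ȟ^2 = (1 − 0) − 1 = 0, so Ȟ^2 ≅ 0


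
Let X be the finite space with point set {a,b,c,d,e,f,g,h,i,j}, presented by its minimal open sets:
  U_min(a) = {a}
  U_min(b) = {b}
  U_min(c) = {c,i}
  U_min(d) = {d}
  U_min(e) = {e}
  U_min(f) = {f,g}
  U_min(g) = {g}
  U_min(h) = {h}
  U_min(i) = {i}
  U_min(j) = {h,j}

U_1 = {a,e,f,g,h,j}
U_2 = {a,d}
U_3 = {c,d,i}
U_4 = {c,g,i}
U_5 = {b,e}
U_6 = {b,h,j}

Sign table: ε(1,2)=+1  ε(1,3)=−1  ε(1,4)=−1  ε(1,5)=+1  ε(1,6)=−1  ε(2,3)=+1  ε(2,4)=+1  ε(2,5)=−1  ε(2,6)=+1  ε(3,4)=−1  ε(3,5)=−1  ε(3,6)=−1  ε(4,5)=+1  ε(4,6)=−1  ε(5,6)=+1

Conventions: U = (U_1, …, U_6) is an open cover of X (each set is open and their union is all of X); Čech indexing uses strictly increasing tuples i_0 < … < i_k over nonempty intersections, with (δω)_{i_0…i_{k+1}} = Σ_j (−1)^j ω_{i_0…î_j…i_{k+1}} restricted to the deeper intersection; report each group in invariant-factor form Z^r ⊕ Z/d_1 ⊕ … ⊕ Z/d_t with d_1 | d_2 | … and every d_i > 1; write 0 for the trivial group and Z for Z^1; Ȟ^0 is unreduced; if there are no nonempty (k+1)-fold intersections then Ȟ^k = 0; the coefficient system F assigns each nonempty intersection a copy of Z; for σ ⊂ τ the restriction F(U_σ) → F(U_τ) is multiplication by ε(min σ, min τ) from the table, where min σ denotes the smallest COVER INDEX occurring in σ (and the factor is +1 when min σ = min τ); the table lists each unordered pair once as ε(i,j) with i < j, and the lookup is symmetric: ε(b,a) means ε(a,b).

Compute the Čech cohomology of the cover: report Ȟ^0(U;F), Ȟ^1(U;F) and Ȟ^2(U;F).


Ȟ^0 = 0; Ȟ^1 = Z ⊕ Z/2; Ȟ^2 = 0

intersection data:
  U12={a} U14={g} U15={e} U16={h,j} U23={d} U34={c,i} U56={b}
C dims 6,7; δ0: rk 6, SNF 1^5·2
Ȟ^0 = (6 − 6) − 0 = 0, so Ȟ^0 ≅ 0
Ȟ^1 = (7 − 0) − 6 = 1 plus torsion [2], so Ȟ^1 ≅ Z ⊕ Z/2
Ȟ^2 = (0 − 0) − 0 = 0, so Ȟ^2 ≅ 0


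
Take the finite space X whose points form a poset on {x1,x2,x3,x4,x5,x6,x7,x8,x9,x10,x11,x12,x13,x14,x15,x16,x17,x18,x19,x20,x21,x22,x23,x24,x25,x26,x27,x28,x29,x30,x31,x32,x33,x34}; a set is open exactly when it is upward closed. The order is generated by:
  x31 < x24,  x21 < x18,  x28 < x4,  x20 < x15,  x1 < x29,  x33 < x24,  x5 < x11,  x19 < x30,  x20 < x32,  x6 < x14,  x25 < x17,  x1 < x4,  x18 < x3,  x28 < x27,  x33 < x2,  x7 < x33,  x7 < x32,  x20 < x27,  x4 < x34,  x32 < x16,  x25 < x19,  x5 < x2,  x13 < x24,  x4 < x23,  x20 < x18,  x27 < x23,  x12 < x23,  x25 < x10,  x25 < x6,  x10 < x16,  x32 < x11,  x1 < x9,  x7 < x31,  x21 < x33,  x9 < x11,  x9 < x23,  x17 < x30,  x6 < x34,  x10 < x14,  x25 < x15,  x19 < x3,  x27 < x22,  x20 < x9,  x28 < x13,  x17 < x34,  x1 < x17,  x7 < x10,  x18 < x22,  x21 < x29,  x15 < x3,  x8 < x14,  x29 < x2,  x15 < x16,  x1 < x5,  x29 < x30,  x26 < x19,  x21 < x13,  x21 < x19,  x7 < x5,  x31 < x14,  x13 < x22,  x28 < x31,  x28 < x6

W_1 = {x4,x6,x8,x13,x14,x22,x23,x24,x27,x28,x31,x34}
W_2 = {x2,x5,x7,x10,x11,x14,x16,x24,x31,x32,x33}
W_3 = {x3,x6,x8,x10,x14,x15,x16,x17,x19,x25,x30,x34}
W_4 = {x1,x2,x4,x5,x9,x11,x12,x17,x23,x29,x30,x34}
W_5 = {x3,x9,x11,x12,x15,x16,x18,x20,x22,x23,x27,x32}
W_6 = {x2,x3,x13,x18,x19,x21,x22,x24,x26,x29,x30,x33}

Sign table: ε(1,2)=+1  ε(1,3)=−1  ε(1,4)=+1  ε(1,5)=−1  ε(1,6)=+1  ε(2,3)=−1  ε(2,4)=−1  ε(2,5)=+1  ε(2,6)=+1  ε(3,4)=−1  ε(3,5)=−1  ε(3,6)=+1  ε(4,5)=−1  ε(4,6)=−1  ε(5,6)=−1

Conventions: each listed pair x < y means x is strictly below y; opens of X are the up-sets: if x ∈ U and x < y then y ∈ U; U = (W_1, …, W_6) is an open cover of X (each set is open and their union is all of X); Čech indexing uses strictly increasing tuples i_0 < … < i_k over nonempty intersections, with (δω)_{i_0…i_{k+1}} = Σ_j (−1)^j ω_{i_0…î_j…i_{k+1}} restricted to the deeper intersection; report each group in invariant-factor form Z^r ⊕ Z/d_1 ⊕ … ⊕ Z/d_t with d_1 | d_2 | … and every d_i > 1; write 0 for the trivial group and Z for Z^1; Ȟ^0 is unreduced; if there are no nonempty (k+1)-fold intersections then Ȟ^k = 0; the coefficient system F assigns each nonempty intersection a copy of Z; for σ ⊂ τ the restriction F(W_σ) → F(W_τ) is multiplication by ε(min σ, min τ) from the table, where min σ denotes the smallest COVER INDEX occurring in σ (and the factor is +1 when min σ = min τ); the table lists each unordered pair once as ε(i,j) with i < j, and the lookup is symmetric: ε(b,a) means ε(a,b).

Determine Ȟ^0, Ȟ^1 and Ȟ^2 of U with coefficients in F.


Ȟ^0(U;F) ≅ 0, Ȟ^1(U;F) ≅ Z/2, Ȟ^2(U;F) ≅ Z

nerve simplices:
  W12={x14,x24,x31} W13={x6,x8,x14,x34} W14={x4,x23,x34} W15={x22,x23,x27} W16={x13,x22,x24} W23={x10,x14,x16} W24={x2,x5,x11} W25={x11,x16,x32} W26={x2,x24,x33} W34={x17,x30,x34} W35={x3,x15,x16} W36={x3,x19,x30} W45={x9,x11,x12,x23} W46={x2,x29,x30} W56={x3,x18,x22}
  W123={x14} W126={x24} W134={x34} W145={x23} W156={x22} W235={x16} W245={x11} W246={x2} W346={x30} W356={x3}
C dims 6,15,10; δ0: rk 6, SNF 1^5·2; δ1: rk 9, SNF 1^9
degree 0: 6−6−0 = 0 → Ȟ^0 ≅ 0
degree 1: 15−9−6 = 0 plus torsion [2] → Ȟ^1 ≅ Z/2
degree 2: 10−0−9 = 1 → Ȟ^2 ≅ Z


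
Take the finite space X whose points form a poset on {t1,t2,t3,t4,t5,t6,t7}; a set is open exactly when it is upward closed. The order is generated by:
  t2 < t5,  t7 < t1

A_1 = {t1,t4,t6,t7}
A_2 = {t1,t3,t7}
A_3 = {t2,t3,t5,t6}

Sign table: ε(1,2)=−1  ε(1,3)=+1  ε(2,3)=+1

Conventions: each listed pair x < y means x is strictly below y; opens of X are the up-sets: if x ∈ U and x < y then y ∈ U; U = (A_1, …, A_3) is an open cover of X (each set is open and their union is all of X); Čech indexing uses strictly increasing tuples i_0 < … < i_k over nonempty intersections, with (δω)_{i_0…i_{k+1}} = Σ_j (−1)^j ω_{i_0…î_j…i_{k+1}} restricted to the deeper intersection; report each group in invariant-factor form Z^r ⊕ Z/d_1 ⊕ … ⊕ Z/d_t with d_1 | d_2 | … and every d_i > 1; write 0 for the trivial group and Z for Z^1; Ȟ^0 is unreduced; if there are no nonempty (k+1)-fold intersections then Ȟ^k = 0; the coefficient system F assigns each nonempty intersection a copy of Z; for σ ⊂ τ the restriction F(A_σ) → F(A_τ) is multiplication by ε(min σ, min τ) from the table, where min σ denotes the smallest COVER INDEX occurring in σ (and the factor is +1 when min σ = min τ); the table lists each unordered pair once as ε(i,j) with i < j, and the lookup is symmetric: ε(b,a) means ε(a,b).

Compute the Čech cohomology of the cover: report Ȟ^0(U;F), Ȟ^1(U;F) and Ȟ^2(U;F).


Ȟ^0 = 0, Ȟ^1 = Z/2 and Ȟ^2 = 0

nonempty intersections:
  A12={t1,t7} A13={t6} A23={t3}
C dims 3,3; δ0: rk 3, SNF 1^2·2
Ȟ^0: (3−3)−0=0 ⇒ 0
Ȟ^1: (3−0)−3=0 plus torsion [2] ⇒ Z/2
Ȟ^2: (0−0)−0=0 ⇒ 0


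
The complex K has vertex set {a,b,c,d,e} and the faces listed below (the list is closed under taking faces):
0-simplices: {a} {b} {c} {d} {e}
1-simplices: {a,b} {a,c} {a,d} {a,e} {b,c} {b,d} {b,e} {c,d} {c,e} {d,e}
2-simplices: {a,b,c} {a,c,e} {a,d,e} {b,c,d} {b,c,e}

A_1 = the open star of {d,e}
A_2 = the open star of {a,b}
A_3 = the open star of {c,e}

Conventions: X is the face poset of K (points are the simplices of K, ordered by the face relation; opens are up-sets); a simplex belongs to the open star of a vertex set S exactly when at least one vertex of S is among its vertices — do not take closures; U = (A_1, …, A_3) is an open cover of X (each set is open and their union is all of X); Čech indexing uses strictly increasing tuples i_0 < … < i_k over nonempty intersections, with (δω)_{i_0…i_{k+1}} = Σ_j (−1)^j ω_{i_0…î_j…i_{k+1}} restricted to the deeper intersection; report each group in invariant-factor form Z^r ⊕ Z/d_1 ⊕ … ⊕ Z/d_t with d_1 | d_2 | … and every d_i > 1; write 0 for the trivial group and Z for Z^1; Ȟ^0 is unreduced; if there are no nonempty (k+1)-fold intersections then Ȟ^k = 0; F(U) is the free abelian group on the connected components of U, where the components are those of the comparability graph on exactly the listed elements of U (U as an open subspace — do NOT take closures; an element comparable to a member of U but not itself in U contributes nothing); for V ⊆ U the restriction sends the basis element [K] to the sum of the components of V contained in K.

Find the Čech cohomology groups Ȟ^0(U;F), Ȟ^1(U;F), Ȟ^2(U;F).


Ȟ^0(U;F) ≅ Z, Ȟ^1(U;F) ≅ Z, Ȟ^2(U;F) ≅ 0

cover nerve:
  A1={{d},{e},{a,d},{a,e},{b,d},{b,e},{c,d},{c,e},{d,e},{a,c,e},{a,d,e},{b,c,d},{b,c,e}} A2={{a},{b},{a,b},{a,c},{a,d},{a,e},{b,c},{b,d},{b,e},{a,b,c},{a,c,e},{a,d,e},{b,c,d},{b,c,e}} A3={{c},{e},{a,c},{a,e},{b,c},{b,e},{c,d},{c,e},{d,e},{a,b,c},{a,c,e},{a,d,e},{b,c,d},{b,c,e}}
  A12={{a,d},{a,e},{b,d},{b,e},{a,c,e},{a,d,e},{b,c,d},{b,c,e}} A13={{e},{a,e},{b,e},{c,d},{c,e},{d,e},{a,c,e},{a,d,e},{b,c,d},{b,c,e}} A23={{a,c},{a,e},{b,c},{b,e},{a,b,c},{a,c,e},{a,d,e},{b,c,d},{b,c,e}}
  A123={{a,e},{b,e},{a,c,e},{a,d,e},{b,c,d},{b,c,e}}
components per intersection:
  A1: {{d},{e},{a,d},{a,e},{b,d},{b,e},{c,d},{c,e},{d,e},{a,c,e},{a,d,e},{b,c,d},{b,c,e}}
  A2: {{a},{b},{a,b},{a,c},{a,d},{a,e},{b,c},{b,d},{b,e},{a,b,c},{a,c,e},{a,d,e},{b,c,d},{b,c,e}}
  A3: {{c},{e},{a,c},{a,e},{b,c},{b,e},{c,d},{c,e},{d,e},{a,b,c},{a,c,e},{a,d,e},{b,c,d},{b,c,e}}
  A12: {{a,d},{a,e},{a,c,e},{a,d,e}} {{b,d},{b,c,d}} {{b,e},{b,c,e}}
  A13: {{e},{a,e},{b,e},{c,e},{d,e},{a,c,e},{a,d,e},{b,c,e}} {{c,d},{b,c,d}}
  A23: {{a,c},{a,e},{b,c},{b,e},{a,b,c},{a,c,e},{a,d,e},{b,c,d},{b,c,e}}
  A123: {{a,e},{a,c,e},{a,d,e}} {{b,e},{b,c,e}} {{b,c,d}}
C dims 3,6,3; δ0: rk 2, SNF 1^2; δ1: rk 3, SNF 1^3
Ȟ^0: (3−2)−0=1 ⇒ Z
Ȟ^1: (6−3)−2=1 ⇒ Z
Ȟ^2: (3−0)−3=0 ⇒ 0


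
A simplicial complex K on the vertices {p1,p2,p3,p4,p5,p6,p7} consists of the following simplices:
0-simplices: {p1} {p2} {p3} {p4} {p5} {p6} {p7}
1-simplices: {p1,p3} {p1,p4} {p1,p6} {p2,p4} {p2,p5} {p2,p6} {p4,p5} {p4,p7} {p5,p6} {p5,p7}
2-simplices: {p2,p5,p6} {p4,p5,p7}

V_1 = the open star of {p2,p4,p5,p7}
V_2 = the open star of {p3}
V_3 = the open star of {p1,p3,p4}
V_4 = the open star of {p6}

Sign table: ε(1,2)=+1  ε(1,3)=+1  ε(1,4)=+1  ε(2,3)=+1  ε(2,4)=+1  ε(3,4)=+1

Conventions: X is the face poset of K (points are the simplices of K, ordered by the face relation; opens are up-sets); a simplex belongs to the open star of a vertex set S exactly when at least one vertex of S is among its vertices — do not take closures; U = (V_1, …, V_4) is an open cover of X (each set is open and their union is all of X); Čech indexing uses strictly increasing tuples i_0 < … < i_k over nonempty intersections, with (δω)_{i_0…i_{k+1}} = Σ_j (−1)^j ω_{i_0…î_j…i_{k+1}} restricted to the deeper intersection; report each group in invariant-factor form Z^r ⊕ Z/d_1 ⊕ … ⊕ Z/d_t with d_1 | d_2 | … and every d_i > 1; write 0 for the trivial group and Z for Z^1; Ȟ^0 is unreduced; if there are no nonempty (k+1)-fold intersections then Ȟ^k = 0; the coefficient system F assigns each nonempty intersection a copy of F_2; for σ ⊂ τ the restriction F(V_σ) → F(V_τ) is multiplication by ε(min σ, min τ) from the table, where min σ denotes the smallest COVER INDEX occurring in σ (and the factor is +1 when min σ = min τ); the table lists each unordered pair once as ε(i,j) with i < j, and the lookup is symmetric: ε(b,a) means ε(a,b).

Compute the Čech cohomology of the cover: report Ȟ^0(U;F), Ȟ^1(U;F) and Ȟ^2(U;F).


Ȟ^0 = Z/2, Ȟ^1 = Z/2, Ȟ^2 = 0

cover nerve:
  V1={{p2},{p4},{p5},{p7},{p1,p4},{p2,p4},{p2,p5},{p2,p6},{p4,p5},{p4,p7},{p5,p6},{p5,p7},{p2,p5,p6},{p4,p5,p7}} V2={{p3},{p1,p3}} V3={{p1},{p3},{p4},{p1,p3},{p1,p4},{p1,p6},{p2,p4},{p4,p5},{p4,p7},{p4,p5,p7}} V4={{p6},{p1,p6},{p2,p6},{p5,p6},{p2,p5,p6}}
  V13={{p4},{p1,p4},{p2,p4},{p4,p5},{p4,p7},{p4,p5,p7}} V14={{p2,p6},{p5,p6},{p2,p5,p6}} V23={{p3},{p1,p3}} V34={{p1,p6}}
C dims 4,4; δ0: rk_F2 3
Ȟ^0: (4−3)−0=1 ⇒ Z/2
Ȟ^1: (4−0)−3=1 ⇒ Z/2
Ȟ^2: (0−0)−0=0 ⇒ 0


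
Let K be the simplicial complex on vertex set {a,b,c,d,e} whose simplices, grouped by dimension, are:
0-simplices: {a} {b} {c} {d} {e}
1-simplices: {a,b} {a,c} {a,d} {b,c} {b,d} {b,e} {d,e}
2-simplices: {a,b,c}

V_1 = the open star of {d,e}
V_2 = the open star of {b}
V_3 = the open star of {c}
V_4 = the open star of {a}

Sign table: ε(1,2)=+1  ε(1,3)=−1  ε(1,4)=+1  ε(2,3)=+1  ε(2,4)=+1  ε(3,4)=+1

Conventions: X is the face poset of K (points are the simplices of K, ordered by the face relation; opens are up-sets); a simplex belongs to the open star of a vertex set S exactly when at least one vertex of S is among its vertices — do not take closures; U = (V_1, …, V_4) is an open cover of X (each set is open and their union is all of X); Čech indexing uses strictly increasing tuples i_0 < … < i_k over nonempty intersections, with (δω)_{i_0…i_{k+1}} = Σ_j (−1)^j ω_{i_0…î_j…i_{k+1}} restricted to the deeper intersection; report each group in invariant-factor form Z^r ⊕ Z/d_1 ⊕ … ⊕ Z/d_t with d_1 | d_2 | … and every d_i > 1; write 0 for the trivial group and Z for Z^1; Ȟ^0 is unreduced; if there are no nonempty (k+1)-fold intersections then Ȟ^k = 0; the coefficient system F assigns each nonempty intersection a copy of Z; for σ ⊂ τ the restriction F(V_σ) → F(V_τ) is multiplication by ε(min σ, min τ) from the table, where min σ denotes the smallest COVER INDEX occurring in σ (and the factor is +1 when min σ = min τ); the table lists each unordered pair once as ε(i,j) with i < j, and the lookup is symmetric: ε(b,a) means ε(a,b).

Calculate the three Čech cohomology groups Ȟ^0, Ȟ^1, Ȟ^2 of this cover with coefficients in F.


Ȟ^0(U;F) ≅ Z, Ȟ^1(U;F) ≅ Z, Ȟ^2(U;F) ≅ 0

nerve of the cover:
  V1={{d},{e},{a,d},{b,d},{b,e},{d,e}} V2={{b},{a,b},{b,c},{b,d},{b,e},{a,b,c}} V3={{c},{a,c},{b,c},{a,b,c}} V4={{a},{a,b},{a,c},{a,d},{a,b,c}}
  V12={{b,d},{b,e}} V14={{a,d}} V23={{b,c},{a,b,c}} V24={{a,b},{a,b,c}} V34={{a,c},{a,b,c}}
  V234={{a,b,c}}
C dims 4,5,1; δ0: rk 3, SNF 1^3; δ1: rk 1, SNF 1^1
Ȟ^0 = (4 − 3) − 0 = 1, so Ȟ^0 ≅ Z
Ȟ^1 = (5 − 1) − 3 = 1, so Ȟ^1 ≅ Z
Ȟ^2 = (1 − 0) − 1 = 0, so Ȟ^2 ≅ 0
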